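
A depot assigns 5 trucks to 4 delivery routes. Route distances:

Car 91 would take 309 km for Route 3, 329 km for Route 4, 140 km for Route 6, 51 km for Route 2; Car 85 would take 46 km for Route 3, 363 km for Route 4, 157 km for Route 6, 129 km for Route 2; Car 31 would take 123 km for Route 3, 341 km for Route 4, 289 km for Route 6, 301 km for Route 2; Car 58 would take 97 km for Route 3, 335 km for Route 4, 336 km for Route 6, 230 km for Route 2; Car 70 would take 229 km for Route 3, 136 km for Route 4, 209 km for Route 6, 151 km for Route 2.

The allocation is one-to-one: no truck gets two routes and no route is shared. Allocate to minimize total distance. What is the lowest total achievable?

Minimum total: 441 km

Optimal: Car 58→Route 3 (97 km), Car 70→Route 4 (136 km), Car 85→Route 6 (157 km), Car 91→Route 2 (51 km) — total 97+136+157+51 = 441 km.
Column-greedy (each route in turn goes to its cheapest remaining truck) gives 552 km, worse by 111.
Swapping Car 91↔Car 58 (Car 91→Route 3 309 km, Car 58→Route 2 230 km) adds 391.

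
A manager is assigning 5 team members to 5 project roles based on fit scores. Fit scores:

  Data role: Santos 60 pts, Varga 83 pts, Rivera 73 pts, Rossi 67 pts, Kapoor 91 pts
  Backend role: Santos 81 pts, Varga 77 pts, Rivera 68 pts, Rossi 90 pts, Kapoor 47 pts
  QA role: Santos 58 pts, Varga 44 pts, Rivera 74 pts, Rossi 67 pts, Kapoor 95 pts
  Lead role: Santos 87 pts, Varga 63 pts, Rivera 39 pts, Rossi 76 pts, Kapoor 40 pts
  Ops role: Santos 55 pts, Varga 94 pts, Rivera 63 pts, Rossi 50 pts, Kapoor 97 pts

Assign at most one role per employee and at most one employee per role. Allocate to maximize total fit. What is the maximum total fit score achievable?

Maximum total: 439 pts

This is a one-to-one assignment (maximum-weight bipartite matching).
Optimal: Santos→Lead role (87 pts), Varga→Ops role (94 pts), Rivera→Data role (73 pts), Rossi→Backend role (90 pts), Kapoor→QA role (95 pts) — total 87+94+73+90+95 = 439 pts.
Row-greedy (each employee in turn takes its best remaining role) gives 436 pts, worse by 3.
Every other assignment is strictly worse.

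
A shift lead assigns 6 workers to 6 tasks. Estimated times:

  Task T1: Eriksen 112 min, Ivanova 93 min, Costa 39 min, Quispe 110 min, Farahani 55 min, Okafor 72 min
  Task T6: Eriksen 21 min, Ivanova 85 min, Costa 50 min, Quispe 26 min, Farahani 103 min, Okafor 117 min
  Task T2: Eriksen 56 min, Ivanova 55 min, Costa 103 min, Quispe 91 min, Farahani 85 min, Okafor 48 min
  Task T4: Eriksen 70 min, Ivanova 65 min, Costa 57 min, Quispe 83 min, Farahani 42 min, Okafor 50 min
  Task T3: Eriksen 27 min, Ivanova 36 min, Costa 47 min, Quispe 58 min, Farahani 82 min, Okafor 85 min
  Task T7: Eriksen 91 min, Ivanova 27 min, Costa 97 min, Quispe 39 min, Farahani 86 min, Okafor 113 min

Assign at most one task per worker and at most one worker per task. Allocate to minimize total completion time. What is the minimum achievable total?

Optimal: Eriksen→Task T3 (27 min), Ivanova→Task T7 (27 min), Costa→Task T1 (39 min), Quispe→Task T6 (26 min), Farahani→Task T4 (42 min), Okafor→Task T2 (48 min) — total 27+27+39+26+42+48 = 209 min.
Min-entry greedy (repeatedly take the single cheapest remaining cell) gives 235 min, worse by 26.

Min total: 209 min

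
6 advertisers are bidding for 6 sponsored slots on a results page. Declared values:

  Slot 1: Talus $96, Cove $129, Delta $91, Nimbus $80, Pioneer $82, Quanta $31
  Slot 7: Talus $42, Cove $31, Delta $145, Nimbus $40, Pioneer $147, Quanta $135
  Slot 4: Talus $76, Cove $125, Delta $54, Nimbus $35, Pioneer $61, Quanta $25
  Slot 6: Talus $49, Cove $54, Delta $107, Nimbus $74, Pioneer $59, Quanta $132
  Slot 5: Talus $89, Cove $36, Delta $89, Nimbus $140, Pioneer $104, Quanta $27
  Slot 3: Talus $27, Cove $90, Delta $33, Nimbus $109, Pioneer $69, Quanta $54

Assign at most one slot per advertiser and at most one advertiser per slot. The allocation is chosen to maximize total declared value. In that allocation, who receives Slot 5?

Pioneer receives Slot 5.

This is a one-to-one assignment (maximum-weight bipartite matching).
Optimal: Talus→Slot 1 ($96), Cove→Slot 4 ($125), Delta→Slot 7 ($145), Nimbus→Slot 3 ($109), Pioneer→Slot 5 ($104), Quanta→Slot 6 ($132) — total 96+125+145+109+104+132 = $711.
Max-entry greedy (repeatedly take the single best remaining cell) gives $657, worse by 54.
Next-best assignment: Talus→Slot 1, Cove→Slot 4, Delta→Slot 7, Nimbus→Slot 5, Pioneer→Slot 3, Quanta→Slot 6 = $707.
Swapping Nimbus↔Cove (Nimbus→Slot 4 $35, Cove→Slot 3 $90) loses 109.
Pioneer's own top slot is Slot 7 ($147), but forcing Pioneer→Slot 7 and reassigning the rest optimally gives only $698 — worse by 13.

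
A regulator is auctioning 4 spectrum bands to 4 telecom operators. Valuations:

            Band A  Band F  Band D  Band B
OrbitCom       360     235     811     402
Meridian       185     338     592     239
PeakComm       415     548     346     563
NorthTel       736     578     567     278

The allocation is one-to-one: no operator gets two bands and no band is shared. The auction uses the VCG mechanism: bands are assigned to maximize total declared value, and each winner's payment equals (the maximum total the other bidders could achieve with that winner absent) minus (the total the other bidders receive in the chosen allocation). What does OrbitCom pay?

OrbitCom pays $254M.

Efficient allocation: OrbitCom→Band D ($811M), Meridian→Band F ($338M), PeakComm→Band B ($563M), NorthTel→Band A ($736M); total welfare W = $2448M.
OrbitCom receives Band D at value $811M, so the others get W − 811 = $1637M.
Without OrbitCom: best allocation of the remaining 3 bidders over all 4 bands is Meridian→Band D ($592M), PeakComm→Band B ($563M), NorthTel→Band A ($736M), total $1891M.
VCG payment = (others' best without OrbitCom) − (others' welfare with OrbitCom) = 1891 − 1637 = $254M.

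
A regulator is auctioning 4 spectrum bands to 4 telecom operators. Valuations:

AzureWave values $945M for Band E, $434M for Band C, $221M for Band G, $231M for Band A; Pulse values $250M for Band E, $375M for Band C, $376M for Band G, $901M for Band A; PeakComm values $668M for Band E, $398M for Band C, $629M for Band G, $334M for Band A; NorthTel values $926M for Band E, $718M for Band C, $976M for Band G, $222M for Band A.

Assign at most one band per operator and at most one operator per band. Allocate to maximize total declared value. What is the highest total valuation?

Maximum total: $3220M

This is a one-to-one assignment (maximum-weight bipartite matching).
Optimal: AzureWave→Band E ($945M), Pulse→Band A ($901M), PeakComm→Band C ($398M), NorthTel→Band G ($976M) — total 945+901+398+976 = $3220M.
Column-greedy (each band in turn goes to its best remaining operator) gives $3193M, worse by 27.
Swapping NorthTel↔Pulse (NorthTel→Band A $222M, Pulse→Band G $376M) loses 1279.
No other one-to-one assignment exceeds $3220M.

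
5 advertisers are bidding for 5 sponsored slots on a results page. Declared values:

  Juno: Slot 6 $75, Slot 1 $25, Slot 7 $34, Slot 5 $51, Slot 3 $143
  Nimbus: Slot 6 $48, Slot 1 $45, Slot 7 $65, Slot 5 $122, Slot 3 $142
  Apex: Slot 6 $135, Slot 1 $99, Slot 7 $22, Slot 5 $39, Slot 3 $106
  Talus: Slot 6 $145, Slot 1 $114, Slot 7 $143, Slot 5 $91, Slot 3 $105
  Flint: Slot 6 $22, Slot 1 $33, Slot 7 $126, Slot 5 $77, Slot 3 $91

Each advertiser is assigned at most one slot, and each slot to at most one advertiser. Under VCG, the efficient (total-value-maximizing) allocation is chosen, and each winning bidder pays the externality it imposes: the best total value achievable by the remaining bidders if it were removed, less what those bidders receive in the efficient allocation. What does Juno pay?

Efficient allocation: Juno→Slot 3 ($143), Nimbus→Slot 5 ($122), Apex→Slot 6 ($135), Talus→Slot 1 ($114), Flint→Slot 7 ($126); total welfare W = $640.
Juno receives Slot 3 at value $143, so the others get W − 143 = $497.
Without Juno: best allocation of the remaining 4 bidders over all 5 slots is Nimbus→Slot 3 ($142), Apex→Slot 6 ($135), Talus→Slot 1 ($114), Flint→Slot 7 ($126), total $517.
VCG payment = (others' best without Juno) − (others' welfare with Juno) = 517 − 497 = $20.

Juno pays $20.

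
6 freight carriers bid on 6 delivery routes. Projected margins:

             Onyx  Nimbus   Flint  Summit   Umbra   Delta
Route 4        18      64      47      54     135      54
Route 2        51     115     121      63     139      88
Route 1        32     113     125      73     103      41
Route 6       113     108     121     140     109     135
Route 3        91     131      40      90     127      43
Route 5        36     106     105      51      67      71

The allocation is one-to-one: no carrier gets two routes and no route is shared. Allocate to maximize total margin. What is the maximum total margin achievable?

This is the linear assignment problem.
Optimal: Onyx→Route 3 ($91k), Nimbus→Route 5 ($106k), Flint→Route 1 ($125k), Summit→Route 6 ($140k), Umbra→Route 4 ($135k), Delta→Route 2 ($88k) — total 91+106+125+140+135+88 = $685k.
Column-greedy (each route in turn goes to its best remaining carrier) gives $671k, worse by 14.
Checked against all permutations: $685k is optimal.

Max total: $685k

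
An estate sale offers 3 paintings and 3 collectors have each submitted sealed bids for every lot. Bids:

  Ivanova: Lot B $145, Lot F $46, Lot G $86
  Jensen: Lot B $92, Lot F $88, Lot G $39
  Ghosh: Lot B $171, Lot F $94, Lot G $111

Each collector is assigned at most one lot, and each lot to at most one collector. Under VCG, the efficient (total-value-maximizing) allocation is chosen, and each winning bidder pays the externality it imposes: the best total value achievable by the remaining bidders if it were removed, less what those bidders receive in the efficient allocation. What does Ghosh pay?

Ghosh pays $59.

Efficient allocation: Ivanova→Lot G ($86), Jensen→Lot F ($88), Ghosh→Lot B ($171); total welfare W = $345.
Ghosh receives Lot B at value $171, so the others get W − 171 = $174.
Without Ghosh: best allocation of the remaining 2 bidders over all 3 lots is Ivanova→Lot B ($145), Jensen→Lot F ($88), total $233.
VCG payment = (others' best without Ghosh) − (others' welfare with Ghosh) = 233 − 174 = $59.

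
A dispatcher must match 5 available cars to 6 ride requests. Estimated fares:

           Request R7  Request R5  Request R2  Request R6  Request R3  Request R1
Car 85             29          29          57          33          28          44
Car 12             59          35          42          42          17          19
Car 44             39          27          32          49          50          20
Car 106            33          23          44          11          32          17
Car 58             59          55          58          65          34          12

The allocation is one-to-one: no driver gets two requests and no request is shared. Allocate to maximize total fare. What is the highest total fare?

Max total: $262

Optimal: Car 85→Request R1 ($44), Car 12→Request R7 ($59), Car 44→Request R3 ($50), Car 106→Request R2 ($44), Car 58→Request R6 ($65) — total 44+59+50+44+65 = $262.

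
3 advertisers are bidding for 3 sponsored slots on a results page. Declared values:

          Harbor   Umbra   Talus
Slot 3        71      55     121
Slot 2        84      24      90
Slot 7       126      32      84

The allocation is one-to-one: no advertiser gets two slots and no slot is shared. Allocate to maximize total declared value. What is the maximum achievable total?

Maximum total: $271

Optimal: Harbor→Slot 7 ($126), Umbra→Slot 3 ($55), Talus→Slot 2 ($90) — total 126+55+90 = $271.
Column-greedy (each slot in turn goes to its best remaining advertiser) gives $237, worse by 34.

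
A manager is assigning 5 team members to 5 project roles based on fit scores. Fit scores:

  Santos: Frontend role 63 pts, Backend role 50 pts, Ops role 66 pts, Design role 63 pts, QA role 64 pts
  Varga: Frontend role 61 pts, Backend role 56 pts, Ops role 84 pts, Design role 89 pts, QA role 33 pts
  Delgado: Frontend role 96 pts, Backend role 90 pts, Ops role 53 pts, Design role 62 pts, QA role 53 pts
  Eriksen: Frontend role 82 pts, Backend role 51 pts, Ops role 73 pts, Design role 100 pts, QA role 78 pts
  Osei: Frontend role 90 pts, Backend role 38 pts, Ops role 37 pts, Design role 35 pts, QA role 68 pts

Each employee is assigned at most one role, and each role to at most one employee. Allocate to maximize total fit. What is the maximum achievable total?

Maximum total: 428 pts

Optimal: Santos→QA role (64 pts), Varga→Ops role (84 pts), Delgado→Backend role (90 pts), Eriksen→Design role (100 pts), Osei→Frontend role (90 pts) — total 64+84+90+100+90 = 428 pts.
Row-greedy (each employee in turn takes its best remaining role) gives 367 pts, worse by 61.
Checked against all permutations: 428 pts is optimal.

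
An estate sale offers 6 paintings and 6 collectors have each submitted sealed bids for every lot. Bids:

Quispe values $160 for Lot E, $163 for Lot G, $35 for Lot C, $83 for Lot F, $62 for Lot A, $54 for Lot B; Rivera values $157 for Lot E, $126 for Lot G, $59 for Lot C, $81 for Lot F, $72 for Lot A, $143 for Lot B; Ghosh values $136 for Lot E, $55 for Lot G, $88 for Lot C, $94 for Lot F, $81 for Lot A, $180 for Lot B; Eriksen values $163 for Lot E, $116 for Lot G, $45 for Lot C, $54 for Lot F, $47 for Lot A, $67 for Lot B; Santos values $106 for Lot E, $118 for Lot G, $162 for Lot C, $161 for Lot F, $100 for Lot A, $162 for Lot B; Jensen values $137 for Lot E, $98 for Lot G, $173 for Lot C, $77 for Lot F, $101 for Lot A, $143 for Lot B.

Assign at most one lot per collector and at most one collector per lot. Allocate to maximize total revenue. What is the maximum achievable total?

Optimal: Quispe→Lot G ($163), Rivera→Lot A ($72), Ghosh→Lot B ($180), Eriksen→Lot E ($163), Santos→Lot F ($161), Jensen→Lot C ($173) — total 163+72+180+163+161+173 = $912.
Column-greedy (each lot in turn goes to its best remaining collector) gives $884, worse by 28.
No other one-to-one assignment exceeds $912.

Maximum total: $912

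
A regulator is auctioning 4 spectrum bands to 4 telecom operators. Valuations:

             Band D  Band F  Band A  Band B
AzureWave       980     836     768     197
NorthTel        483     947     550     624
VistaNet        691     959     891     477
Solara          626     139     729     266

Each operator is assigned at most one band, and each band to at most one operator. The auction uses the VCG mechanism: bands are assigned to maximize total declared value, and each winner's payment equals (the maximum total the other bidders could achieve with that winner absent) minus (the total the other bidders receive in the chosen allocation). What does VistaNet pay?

VistaNet pays $323M.

Efficient allocation: AzureWave→Band D ($980M), NorthTel→Band B ($624M), VistaNet→Band F ($959M), Solara→Band A ($729M); total welfare W = $3292M.
VistaNet receives Band F at value $959M, so the others get W − 959 = $2333M.
Without VistaNet: best allocation of the remaining 3 bidders over all 4 bands is AzureWave→Band D ($980M), NorthTel→Band F ($947M), Solara→Band A ($729M), total $2656M.
VCG payment = (others' best without VistaNet) − (others' welfare with VistaNet) = 2656 − 2333 = $323M.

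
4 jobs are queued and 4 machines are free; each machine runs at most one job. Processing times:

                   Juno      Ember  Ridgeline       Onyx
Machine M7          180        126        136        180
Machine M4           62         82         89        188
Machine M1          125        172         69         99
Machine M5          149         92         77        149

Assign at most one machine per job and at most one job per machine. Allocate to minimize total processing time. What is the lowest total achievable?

Min total: 364 min

Treat this as an assignment problem: match each job to one machine.
Optimal: Juno→Machine M4 (62 min), Ember→Machine M7 (126 min), Ridgeline→Machine M5 (77 min), Onyx→Machine M1 (99 min) — total 62+126+77+99 = 364 min.
Row-greedy (each job in turn takes its cheapest remaining machine) gives 403 min, worse by 39.
No other one-to-one assignment undercuts 364 min.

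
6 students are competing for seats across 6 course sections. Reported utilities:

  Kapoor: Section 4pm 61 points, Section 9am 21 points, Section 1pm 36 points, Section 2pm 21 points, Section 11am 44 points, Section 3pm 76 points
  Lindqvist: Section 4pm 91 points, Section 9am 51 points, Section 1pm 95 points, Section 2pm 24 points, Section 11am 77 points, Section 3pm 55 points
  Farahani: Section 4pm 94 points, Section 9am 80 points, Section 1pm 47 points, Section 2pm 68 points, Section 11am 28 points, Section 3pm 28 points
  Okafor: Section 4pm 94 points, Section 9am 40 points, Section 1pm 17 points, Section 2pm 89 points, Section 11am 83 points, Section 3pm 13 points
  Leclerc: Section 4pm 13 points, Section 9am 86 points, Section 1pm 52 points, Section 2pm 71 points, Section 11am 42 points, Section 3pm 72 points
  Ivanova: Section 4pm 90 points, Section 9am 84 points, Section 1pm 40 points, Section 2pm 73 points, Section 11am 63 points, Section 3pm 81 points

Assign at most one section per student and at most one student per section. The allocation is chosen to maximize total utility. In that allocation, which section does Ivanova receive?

Treat this as an assignment problem: match each student to one section.
Optimal: Kapoor→Section 3pm (76 points), Lindqvist→Section 1pm (95 points), Farahani→Section 4pm (94 points), Okafor→Section 11am (83 points), Leclerc→Section 9am (86 points), Ivanova→Section 2pm (73 points) — total 76+95+94+83+86+73 = 507 points.
Row-greedy (each student in turn takes its best remaining section) gives 503 points, worse by 4.
Next-best assignment: Kapoor→Section 3pm, Lindqvist→Section 1pm, Farahani→Section 4pm, Okafor→Section 2pm, Leclerc→Section 9am, Ivanova→Section 11am = 503 points.
Checked against all permutations: 507 points is optimal.
Ivanova's own top section is Section 4pm (90 points), but forcing Ivanova→Section 4pm and reassigning the rest optimally gives only 498 points — worse by 9.

Ivanova receives Section 2pm.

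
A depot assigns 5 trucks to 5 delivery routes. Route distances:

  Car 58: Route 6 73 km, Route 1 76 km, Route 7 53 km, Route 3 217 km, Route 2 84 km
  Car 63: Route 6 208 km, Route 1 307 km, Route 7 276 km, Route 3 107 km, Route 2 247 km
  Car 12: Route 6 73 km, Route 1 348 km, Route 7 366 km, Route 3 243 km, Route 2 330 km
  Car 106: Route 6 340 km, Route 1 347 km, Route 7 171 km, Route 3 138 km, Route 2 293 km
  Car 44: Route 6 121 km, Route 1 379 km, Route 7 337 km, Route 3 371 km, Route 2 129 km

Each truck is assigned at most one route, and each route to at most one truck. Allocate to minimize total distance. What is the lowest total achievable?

Minimum total: 556 km

Optimal: Car 58→Route 1 (76 km), Car 63→Route 3 (107 km), Car 12→Route 6 (73 km), Car 106→Route 7 (171 km), Car 44→Route 2 (129 km) — total 76+107+73+171+129 = 556 km.
Min-entry greedy (repeatedly take the single cheapest remaining cell) gives 709 km, worse by 153.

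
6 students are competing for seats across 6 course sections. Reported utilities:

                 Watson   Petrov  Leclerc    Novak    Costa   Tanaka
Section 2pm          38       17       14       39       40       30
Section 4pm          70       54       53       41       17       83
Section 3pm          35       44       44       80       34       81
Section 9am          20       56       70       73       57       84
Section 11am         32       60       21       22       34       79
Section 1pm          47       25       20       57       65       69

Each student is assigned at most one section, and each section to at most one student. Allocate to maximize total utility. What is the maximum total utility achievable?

Max total: 396 points

Treat this as an assignment problem: match each student to one section.
Optimal: Watson→Section 2pm (38 points), Petrov→Section 11am (60 points), Leclerc→Section 9am (70 points), Novak→Section 3pm (80 points), Costa→Section 1pm (65 points), Tanaka→Section 4pm (83 points) — total 38+60+70+80+65+83 = 396 points.
Row-greedy (each student in turn takes its best remaining section) gives 375 points, worse by 21.
Next-best assignment: Watson→Section 4pm, Petrov→Section 11am, Leclerc→Section 9am, Novak→Section 3pm, Costa→Section 2pm, Tanaka→Section 1pm = 389 points.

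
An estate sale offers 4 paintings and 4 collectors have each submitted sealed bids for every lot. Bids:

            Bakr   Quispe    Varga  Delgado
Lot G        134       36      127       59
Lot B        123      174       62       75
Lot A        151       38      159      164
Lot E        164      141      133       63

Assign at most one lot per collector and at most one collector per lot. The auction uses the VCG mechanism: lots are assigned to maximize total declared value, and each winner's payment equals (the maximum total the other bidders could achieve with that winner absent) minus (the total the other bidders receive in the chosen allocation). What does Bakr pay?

Efficient allocation: Bakr→Lot E ($164), Quispe→Lot B ($174), Varga→Lot G ($127), Delgado→Lot A ($164); total welfare W = $629.
Bakr receives Lot E at value $164, so the others get W − 164 = $465.
Without Bakr: best allocation of the remaining 3 bidders over all 4 lots is Quispe→Lot B ($174), Varga→Lot E ($133), Delgado→Lot A ($164), total $471.
VCG payment = (others' best without Bakr) − (others' welfare with Bakr) = 471 − 465 = $6.

Bakr pays $6.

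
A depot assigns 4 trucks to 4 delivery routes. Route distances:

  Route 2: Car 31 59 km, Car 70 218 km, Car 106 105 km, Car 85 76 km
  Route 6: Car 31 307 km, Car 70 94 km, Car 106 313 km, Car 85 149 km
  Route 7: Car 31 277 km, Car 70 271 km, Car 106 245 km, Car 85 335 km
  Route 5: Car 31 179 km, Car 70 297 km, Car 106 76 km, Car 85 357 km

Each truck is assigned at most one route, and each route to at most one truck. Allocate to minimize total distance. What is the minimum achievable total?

Min total: 523 km

Optimal: Car 31→Route 7 (277 km), Car 70→Route 6 (94 km), Car 106→Route 5 (76 km), Car 85→Route 2 (76 km) — total 277+94+76+76 = 523 km.
Min-entry greedy (repeatedly take the single cheapest remaining cell) gives 564 km, worse by 41.
Next-best assignment: Car 31→Route 2, Car 70→Route 7, Car 106→Route 5, Car 85→Route 6 = 555 km.
Every other assignment is strictly worse.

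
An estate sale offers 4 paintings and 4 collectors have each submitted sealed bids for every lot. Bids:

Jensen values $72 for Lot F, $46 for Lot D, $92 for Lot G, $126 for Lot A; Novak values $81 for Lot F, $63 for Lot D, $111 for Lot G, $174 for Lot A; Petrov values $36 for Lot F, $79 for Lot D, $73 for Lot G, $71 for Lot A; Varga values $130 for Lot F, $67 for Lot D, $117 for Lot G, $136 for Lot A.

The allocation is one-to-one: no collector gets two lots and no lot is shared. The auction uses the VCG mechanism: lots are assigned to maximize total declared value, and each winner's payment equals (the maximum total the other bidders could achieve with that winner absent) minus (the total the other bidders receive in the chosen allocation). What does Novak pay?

Novak pays $34.

Efficient allocation: Jensen→Lot G ($92), Novak→Lot A ($174), Petrov→Lot D ($79), Varga→Lot F ($130); total welfare W = $475.
Novak receives Lot A at value $174, so the others get W − 174 = $301.
Without Novak: best allocation of the remaining 3 bidders over all 4 lots is Jensen→Lot A ($126), Petrov→Lot D ($79), Varga→Lot F ($130), total $335.
VCG payment = (others' best without Novak) − (others' welfare with Novak) = 335 − 301 = $34.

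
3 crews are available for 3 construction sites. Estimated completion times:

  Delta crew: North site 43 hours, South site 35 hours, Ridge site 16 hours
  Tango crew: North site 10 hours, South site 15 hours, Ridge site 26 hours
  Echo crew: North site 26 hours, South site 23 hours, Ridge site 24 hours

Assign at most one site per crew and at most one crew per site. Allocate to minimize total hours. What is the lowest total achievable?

Min total: 49 hours

Optimal: Delta crew→Ridge site (16 hours), Tango crew→North site (10 hours), Echo crew→South site (23 hours) — total 16+10+23 = 49 hours.
Every other assignment is strictly worse.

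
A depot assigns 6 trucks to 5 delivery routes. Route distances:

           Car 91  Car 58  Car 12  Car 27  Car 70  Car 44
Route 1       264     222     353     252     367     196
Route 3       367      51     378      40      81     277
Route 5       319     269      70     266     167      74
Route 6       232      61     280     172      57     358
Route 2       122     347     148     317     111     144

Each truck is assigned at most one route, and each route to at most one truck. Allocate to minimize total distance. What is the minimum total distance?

Optimal: Car 44→Route 1 (196 km), Car 27→Route 3 (40 km), Car 12→Route 5 (70 km), Car 58→Route 6 (61 km), Car 70→Route 2 (111 km) — total 196+40+70+61+111 = 478 km.
Checked against all permutations: 478 km is optimal.

Minimum total: 478 km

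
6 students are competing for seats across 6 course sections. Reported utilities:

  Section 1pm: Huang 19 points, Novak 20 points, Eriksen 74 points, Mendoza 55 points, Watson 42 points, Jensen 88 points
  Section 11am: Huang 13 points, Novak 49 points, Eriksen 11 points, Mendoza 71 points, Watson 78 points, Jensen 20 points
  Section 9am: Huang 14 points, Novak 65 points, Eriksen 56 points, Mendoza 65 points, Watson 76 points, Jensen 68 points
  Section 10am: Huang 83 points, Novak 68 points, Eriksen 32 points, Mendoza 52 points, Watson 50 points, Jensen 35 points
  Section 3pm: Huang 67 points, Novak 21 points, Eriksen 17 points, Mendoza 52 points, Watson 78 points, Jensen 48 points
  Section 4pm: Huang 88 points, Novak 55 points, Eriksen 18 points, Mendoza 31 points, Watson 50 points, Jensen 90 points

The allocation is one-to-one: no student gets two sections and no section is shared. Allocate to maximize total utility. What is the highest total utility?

Max total: 461 points

Optimal: Huang→Section 10am (83 points), Novak→Section 9am (65 points), Eriksen→Section 1pm (74 points), Mendoza→Section 11am (71 points), Watson→Section 3pm (78 points), Jensen→Section 4pm (90 points) — total 83+65+74+71+78+90 = 461 points.
Column-greedy (each section in turn goes to its best remaining student) gives 384 points, worse by 77.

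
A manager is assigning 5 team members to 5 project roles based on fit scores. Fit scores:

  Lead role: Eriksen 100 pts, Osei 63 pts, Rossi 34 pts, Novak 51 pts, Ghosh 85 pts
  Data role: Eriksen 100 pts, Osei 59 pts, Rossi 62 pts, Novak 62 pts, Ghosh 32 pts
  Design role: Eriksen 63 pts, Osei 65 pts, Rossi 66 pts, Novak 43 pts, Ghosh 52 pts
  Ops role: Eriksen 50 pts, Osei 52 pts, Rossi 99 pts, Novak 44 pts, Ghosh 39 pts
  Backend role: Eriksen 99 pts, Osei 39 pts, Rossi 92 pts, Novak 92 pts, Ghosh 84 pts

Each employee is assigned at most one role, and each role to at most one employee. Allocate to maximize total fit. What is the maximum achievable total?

Optimal: Eriksen→Data role (100 pts), Osei→Design role (65 pts), Rossi→Ops role (99 pts), Novak→Backend role (92 pts), Ghosh→Lead role (85 pts) — total 100+65+99+92+85 = 441 pts.
Max-entry greedy (repeatedly take the single best remaining cell) gives 388 pts, worse by 53.
Swapping Eriksen↔Rossi (Eriksen→Ops role 50 pts, Rossi→Data role 62 pts) loses 87.
No other one-to-one assignment exceeds 441 pts.

Max total: 441 pts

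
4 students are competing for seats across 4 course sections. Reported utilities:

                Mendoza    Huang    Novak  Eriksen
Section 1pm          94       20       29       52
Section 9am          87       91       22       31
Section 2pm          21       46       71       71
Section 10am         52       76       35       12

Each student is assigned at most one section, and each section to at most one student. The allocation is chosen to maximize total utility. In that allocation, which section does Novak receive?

Novak receives Section 10am.

Treat this as an assignment problem: match each student to one section.
Optimal: Mendoza→Section 1pm (94 points), Huang→Section 9am (91 points), Novak→Section 10am (35 points), Eriksen→Section 2pm (71 points) — total 94+91+35+71 = 291 points.
Max-entry greedy (repeatedly take the single best remaining cell) gives 268 points, worse by 23.
Next-best assignment: Mendoza→Section 9am, Huang→Section 10am, Novak→Section 2pm, Eriksen→Section 1pm = 286 points.
Every other assignment is strictly worse.
Novak's own top section is Section 2pm (71 points), but forcing Novak→Section 2pm and reassigning the rest optimally gives only 286 points — worse by 5.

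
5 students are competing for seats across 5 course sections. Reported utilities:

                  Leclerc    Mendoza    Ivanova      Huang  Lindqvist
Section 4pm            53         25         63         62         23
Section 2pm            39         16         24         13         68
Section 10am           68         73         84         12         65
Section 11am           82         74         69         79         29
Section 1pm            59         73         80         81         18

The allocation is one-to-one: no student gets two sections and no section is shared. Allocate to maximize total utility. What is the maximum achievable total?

Max total: 369 points

Optimal: Leclerc→Section 11am (82 points), Mendoza→Section 1pm (73 points), Ivanova→Section 10am (84 points), Huang→Section 4pm (62 points), Lindqvist→Section 2pm (68 points) — total 82+73+84+62+68 = 369 points.
Column-greedy (each section in turn goes to its best remaining student) gives 367 points, worse by 2.
Every other assignment is strictly worse.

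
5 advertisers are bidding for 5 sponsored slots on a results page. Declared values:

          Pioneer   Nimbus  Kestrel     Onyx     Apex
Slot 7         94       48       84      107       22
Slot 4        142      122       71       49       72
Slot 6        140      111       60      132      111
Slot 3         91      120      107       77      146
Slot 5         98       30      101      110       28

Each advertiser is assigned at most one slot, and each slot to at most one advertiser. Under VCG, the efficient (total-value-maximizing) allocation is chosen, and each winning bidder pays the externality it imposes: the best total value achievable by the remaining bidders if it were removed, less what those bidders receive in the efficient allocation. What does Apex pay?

Apex pays $25.

Efficient allocation: Pioneer→Slot 6 ($140), Nimbus→Slot 4 ($122), Kestrel→Slot 5 ($101), Onyx→Slot 7 ($107), Apex→Slot 3 ($146); total welfare W = $616.
Apex receives Slot 3 at value $146, so the others get W − 146 = $470.
Without Apex: best allocation of the remaining 4 bidders over all 5 slots is Pioneer→Slot 4 ($142), Nimbus→Slot 3 ($120), Kestrel→Slot 5 ($101), Onyx→Slot 6 ($132), total $495.
VCG payment = (others' best without Apex) − (others' welfare with Apex) = 495 − 470 = $25.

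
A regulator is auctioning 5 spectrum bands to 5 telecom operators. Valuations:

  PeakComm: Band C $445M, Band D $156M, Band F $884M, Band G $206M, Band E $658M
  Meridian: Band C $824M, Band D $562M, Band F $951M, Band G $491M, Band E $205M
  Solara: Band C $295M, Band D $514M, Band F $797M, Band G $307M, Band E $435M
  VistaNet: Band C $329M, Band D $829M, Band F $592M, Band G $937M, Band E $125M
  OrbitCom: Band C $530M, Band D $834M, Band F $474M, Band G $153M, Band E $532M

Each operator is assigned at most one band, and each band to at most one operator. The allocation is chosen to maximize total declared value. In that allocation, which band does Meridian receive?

Meridian receives Band C.

Optimal: PeakComm→Band E ($658M), Meridian→Band C ($824M), Solara→Band F ($797M), VistaNet→Band G ($937M), OrbitCom→Band D ($834M) — total 658+824+797+937+834 = $4050M.
Next-best assignment: PeakComm→Band F, Meridian→Band C, Solara→Band E, VistaNet→Band G, OrbitCom→Band D = $3914M.
Meridian's own top band is Band F ($951M), but forcing Meridian→Band F and reassigning the rest optimally gives only $3675M — worse by 375.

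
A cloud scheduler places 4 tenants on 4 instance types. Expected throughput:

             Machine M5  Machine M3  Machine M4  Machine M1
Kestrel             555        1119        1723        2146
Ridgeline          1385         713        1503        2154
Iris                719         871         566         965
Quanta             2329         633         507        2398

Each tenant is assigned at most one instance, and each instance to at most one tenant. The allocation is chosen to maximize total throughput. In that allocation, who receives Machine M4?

Kestrel receives Machine M4.

This is a one-to-one assignment (maximum-weight bipartite matching).
Optimal: Kestrel→Machine M4 (1723 ops/s), Ridgeline→Machine M1 (2154 ops/s), Iris→Machine M3 (871 ops/s), Quanta→Machine M5 (2329 ops/s) — total 1723+2154+871+2329 = 7077 ops/s.
Max-entry greedy (repeatedly take the single best remaining cell) gives 6377 ops/s, worse by 700.
Swapping Kestrel↔Iris (Kestrel→Machine M3 1119 ops/s, Iris→Machine M4 566 ops/s) loses 909.
Kestrel's own top instance is Machine M1 (2146 ops/s), but forcing Kestrel→Machine M1 and reassigning the rest optimally gives only 6849 ops/s — worse by 228.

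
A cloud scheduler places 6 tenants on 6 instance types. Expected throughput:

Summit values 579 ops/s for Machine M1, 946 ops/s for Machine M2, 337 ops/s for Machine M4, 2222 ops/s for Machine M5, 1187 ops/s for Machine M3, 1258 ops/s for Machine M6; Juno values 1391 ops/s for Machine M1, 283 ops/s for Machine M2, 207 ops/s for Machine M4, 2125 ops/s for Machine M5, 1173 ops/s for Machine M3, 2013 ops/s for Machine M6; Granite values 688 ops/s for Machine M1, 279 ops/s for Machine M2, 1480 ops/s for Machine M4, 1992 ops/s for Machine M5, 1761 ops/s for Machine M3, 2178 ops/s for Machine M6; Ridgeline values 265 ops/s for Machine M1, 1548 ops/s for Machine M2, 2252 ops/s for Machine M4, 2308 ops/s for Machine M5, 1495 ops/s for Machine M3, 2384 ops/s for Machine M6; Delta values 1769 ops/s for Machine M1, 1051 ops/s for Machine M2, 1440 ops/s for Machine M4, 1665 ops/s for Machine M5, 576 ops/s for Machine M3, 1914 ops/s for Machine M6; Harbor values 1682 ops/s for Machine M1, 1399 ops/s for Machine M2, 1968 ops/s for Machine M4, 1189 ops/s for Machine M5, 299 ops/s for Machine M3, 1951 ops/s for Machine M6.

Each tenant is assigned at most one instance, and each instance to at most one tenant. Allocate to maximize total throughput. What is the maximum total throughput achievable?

Maximum total: 11416 ops/s

This is the linear assignment problem.
Optimal: Summit→Machine M5 (2222 ops/s), Juno→Machine M6 (2013 ops/s), Granite→Machine M3 (1761 ops/s), Ridgeline→Machine M4 (2252 ops/s), Delta→Machine M1 (1769 ops/s), Harbor→Machine M2 (1399 ops/s) — total 2222+2013+1761+2252+1769+1399 = 11416 ops/s.
Max-entry greedy (repeatedly take the single best remaining cell) gives 10387 ops/s, worse by 1029.
No other one-to-one assignment exceeds 11416 ops/s.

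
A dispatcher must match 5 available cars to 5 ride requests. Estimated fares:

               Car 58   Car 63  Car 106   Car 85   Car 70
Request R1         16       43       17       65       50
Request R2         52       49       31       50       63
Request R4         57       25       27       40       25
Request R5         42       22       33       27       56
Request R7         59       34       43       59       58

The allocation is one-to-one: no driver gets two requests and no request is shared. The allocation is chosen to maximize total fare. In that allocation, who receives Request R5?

Car 70 receives Request R5.

Treat this as an assignment problem: match each driver to one request.
Optimal: Car 58→Request R4 ($57), Car 63→Request R2 ($49), Car 106→Request R7 ($43), Car 85→Request R1 ($65), Car 70→Request R5 ($56) — total 57+49+43+65+56 = $270.
Row-greedy (each driver in turn takes its best remaining request) gives $231, worse by 39.
Swapping Car 85↔Car 63 (Car 85→Request R2 $50, Car 63→Request R1 $43) loses 21.
Car 70's own top request is Request R2 ($63), but forcing Car 70→Request R2 and reassigning the rest optimally gives only $255 — worse by 15.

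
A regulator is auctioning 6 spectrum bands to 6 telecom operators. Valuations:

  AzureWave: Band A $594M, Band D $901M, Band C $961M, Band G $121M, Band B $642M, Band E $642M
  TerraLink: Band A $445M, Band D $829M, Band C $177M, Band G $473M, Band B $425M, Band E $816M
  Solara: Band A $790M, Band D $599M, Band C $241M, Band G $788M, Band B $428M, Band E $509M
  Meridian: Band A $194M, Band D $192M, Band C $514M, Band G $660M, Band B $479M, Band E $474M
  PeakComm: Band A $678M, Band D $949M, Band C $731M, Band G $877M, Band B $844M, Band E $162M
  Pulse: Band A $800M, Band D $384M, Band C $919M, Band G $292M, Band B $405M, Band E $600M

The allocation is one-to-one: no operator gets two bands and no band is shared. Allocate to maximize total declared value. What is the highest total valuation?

Optimal: AzureWave→Band D ($901M), TerraLink→Band E ($816M), Solara→Band A ($790M), Meridian→Band G ($660M), PeakComm→Band B ($844M), Pulse→Band C ($919M) — total 901+816+790+660+844+919 = $4930M.
Column-greedy (each band in turn goes to its best remaining operator) gives $4793M, worse by 137.
Swapping Solara↔Pulse (Solara→Band C $241M, Pulse→Band A $800M) loses 668.
Every other assignment is strictly worse.

Max total: $4930M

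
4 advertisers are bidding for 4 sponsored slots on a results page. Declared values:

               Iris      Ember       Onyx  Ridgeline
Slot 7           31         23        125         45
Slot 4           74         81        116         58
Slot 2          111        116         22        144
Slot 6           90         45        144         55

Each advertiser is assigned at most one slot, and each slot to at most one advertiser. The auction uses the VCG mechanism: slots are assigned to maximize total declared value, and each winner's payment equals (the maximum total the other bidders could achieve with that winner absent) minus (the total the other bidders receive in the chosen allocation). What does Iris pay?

Efficient allocation: Iris→Slot 6 ($90), Ember→Slot 4 ($81), Onyx→Slot 7 ($125), Ridgeline→Slot 2 ($144); total welfare W = $440.
Iris receives Slot 6 at value $90, so the others get W − 90 = $350.
Without Iris: best allocation of the remaining 3 bidders over all 4 slots is Ember→Slot 4 ($81), Onyx→Slot 6 ($144), Ridgeline→Slot 2 ($144), total $369.
VCG payment = (others' best without Iris) − (others' welfare with Iris) = 369 − 350 = $19.

Iris pays $19.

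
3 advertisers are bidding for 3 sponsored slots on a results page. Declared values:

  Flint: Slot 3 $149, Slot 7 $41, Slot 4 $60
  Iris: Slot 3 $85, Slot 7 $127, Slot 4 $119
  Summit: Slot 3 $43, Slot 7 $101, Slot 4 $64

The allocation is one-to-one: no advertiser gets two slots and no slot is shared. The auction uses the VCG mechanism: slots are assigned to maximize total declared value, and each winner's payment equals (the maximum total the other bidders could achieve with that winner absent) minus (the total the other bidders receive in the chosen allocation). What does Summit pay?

Summit pays $8.

Efficient allocation: Flint→Slot 3 ($149), Iris→Slot 4 ($119), Summit→Slot 7 ($101); total welfare W = $369.
Summit receives Slot 7 at value $101, so the others get W − 101 = $268.
Without Summit: best allocation of the remaining 2 bidders over all 3 slots is Flint→Slot 3 ($149), Iris→Slot 7 ($127), total $276.
VCG payment = (others' best without Summit) − (others' welfare with Summit) = 276 − 268 = $8.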